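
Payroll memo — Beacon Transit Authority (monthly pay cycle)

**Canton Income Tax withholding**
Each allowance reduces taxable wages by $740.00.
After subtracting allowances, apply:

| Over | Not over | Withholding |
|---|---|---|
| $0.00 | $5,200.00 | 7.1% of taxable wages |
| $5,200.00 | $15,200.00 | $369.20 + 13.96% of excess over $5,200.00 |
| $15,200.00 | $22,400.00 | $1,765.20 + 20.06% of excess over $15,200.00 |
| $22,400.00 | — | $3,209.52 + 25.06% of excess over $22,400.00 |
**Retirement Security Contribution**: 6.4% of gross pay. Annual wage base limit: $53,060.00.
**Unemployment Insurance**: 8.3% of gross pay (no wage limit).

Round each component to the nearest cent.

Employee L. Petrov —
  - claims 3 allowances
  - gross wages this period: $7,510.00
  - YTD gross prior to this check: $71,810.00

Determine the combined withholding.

Canton Income Tax: taxable = $7,510.00 − 3×$740.00 = $5,290.00
  $369.20 + 13.96% × ($5,290.00 − $5,200.00) = $369.20 + 13.96% × $90.00 = $381.76
Retirement Security Contribution: YTD $71,810.00 ≥ cap $53,060.00 → $0.00
Unemployment Insurance: 8.3% × $7,510.00 = $623.33
Total: $381.76 + $0.00 + $623.33 = $1,005.09

$1,005.09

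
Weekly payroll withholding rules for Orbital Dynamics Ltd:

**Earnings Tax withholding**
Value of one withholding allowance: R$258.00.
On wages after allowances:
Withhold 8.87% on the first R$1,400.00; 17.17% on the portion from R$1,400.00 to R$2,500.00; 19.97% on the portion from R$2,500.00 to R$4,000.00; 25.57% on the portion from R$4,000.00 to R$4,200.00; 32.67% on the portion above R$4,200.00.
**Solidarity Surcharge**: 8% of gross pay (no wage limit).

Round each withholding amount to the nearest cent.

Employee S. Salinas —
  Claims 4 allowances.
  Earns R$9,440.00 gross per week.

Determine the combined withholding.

R$2,793.69

Earnings Tax: taxable = R$9,440.00 − 4×R$258.00 = R$8,408.00
  R$663.74 + 32.67% × (R$8,408.00 − R$4,200.00) = R$663.74 + 32.67% × R$4,208.00 = R$2,038.49
Solidarity Surcharge: 8% × R$9,440.00 = R$755.20
Total: R$2,038.49 + R$755.20 = R$2,793.69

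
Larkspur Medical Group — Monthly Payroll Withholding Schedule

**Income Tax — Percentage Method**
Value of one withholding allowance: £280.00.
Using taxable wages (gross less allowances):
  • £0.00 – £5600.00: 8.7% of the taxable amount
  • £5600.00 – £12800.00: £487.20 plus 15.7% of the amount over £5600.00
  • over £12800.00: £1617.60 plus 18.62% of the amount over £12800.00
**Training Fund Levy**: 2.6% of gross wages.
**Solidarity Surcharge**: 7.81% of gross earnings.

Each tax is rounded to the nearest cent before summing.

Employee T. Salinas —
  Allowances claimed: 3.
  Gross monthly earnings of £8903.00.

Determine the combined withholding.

£1800.69

Income Tax: taxable = £8903.00 − 3×£280.00 = £8063.00
  £487.20 + 15.7% × (£8063.00 − £5600.00) = £487.20 + 15.7% × £2463.00 = £873.89
Training Fund Levy: 2.6% × £8903.00 = £231.48
Solidarity Surcharge: 7.81% × £8903.00 = £695.32
Total: £873.89 + £231.48 + £695.32 = £1800.69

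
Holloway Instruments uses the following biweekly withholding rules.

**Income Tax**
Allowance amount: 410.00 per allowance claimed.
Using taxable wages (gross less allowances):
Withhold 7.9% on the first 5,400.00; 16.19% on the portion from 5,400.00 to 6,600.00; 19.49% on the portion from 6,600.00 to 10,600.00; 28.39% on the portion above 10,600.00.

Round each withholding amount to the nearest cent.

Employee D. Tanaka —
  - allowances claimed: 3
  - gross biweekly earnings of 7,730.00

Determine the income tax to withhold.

Income Tax: taxable = 7,730.00 − 3×410.00 = 6,500.00
  426.60 + 16.19% × (6,500.00 − 5,400.00) = 426.60 + 16.19% × 1,100.00 = 604.69

604.69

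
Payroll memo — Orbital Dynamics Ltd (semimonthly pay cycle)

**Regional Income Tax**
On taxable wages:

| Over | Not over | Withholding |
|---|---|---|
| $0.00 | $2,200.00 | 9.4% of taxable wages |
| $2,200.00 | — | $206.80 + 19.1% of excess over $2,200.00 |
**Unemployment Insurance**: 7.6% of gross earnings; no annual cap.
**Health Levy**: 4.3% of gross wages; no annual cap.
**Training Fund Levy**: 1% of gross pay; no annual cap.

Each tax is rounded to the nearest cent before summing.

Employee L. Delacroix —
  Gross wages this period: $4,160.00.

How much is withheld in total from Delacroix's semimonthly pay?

$1,117.80

Regional Income Tax: taxable = $4,160.00
  $206.80 + 19.1% × ($4,160.00 − $2,200.00) = $206.80 + 19.1% × $1,960.00 = $581.16
Unemployment Insurance: 7.6% × $4,160.00 = $316.16
Health Levy: 4.3% × $4,160.00 = $178.88
Training Fund Levy: 1% × $4,160.00 = $41.60
Total: $581.16 + $316.16 + $178.88 + $41.60 = $1,117.80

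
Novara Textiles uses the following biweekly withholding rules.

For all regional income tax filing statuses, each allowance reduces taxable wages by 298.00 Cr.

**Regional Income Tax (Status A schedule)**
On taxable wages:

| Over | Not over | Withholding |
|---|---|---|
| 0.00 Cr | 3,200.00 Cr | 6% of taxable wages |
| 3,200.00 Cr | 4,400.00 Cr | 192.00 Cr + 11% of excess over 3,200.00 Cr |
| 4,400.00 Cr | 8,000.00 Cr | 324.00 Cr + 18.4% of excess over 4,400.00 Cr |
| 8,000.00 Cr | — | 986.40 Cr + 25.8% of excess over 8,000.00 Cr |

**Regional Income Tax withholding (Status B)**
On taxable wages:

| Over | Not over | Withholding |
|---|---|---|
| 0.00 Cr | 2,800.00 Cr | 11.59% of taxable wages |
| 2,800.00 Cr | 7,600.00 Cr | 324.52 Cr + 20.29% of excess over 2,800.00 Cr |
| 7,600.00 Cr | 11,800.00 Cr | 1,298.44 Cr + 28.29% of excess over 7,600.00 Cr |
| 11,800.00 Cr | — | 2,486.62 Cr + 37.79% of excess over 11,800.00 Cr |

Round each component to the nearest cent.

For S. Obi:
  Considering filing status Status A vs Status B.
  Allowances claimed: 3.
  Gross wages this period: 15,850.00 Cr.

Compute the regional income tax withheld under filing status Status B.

Regional Income Tax (Status B): taxable = 15,850.00 Cr − 3×298.00 Cr = 14,956.00 Cr
  2,486.62 Cr + 37.79% × (14,956.00 Cr − 11,800.00 Cr) = 2,486.62 Cr + 37.79% × 3,156.00 Cr = 3,679.27 Cr

3,679.27 Cr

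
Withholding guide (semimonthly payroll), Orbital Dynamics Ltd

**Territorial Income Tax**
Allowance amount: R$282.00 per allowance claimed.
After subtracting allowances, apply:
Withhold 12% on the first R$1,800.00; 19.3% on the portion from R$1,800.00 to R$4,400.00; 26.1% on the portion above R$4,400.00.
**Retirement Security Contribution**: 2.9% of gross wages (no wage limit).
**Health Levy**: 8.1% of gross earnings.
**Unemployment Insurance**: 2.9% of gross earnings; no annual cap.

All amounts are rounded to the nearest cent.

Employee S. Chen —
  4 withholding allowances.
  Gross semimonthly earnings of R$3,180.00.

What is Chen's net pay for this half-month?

R$2,473.34

Territorial Income Tax: taxable = R$3,180.00 − 4×R$282.00 = R$2,052.00
  R$216.00 + 19.3% × (R$2,052.00 − R$1,800.00) = R$216.00 + 19.3% × R$252.00 = R$264.64
Retirement Security Contribution: 2.9% × R$3,180.00 = R$92.22
Health Levy: 8.1% × R$3,180.00 = R$257.58
Unemployment Insurance: 2.9% × R$3,180.00 = R$92.22
Total withheld: R$264.64 + R$92.22 + R$257.58 + R$92.22 = R$706.66
Net pay: R$3,180.00 − R$706.66 = R$2,473.34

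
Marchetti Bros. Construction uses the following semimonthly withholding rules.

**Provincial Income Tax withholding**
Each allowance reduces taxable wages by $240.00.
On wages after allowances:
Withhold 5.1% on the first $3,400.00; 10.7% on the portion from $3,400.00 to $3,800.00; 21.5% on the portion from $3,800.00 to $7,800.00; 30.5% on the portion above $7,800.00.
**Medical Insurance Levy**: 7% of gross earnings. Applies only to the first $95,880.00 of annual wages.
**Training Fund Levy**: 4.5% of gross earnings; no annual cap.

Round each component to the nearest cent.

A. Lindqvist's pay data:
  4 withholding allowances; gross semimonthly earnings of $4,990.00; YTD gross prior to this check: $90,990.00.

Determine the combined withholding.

Provincial Income Tax: taxable = $4,990.00 − 4×$240.00 = $4,030.00
  $216.20 + 21.5% × ($4,030.00 − $3,800.00) = $216.20 + 21.5% × $230.00 = $265.65
Medical Insurance Levy: cap $95,880.00 − YTD $90,990.00 = $4,890.00 subject; 7% × $4,890.00 = $342.30
Training Fund Levy: 4.5% × $4,990.00 = $224.55
Total: $265.65 + $342.30 + $224.55 = $832.50

$832.50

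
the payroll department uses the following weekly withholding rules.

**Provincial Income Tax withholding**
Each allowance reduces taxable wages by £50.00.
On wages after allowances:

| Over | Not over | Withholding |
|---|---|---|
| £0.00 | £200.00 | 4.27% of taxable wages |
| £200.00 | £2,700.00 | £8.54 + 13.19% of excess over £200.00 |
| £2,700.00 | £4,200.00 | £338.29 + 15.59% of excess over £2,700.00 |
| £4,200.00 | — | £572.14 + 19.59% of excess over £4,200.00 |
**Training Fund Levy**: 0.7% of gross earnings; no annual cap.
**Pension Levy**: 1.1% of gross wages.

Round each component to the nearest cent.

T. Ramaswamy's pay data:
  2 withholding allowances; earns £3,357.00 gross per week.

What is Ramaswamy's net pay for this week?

£2,871.44

Provincial Income Tax: taxable = £3,357.00 − 2×£50.00 = £3,257.00
  £338.29 + 15.59% × (£3,257.00 − £2,700.00) = £338.29 + 15.59% × £557.00 = £425.13
Training Fund Levy: 0.7% × £3,357.00 = £23.50
Pension Levy: 1.1% × £3,357.00 = £36.93
Total withheld: £425.13 + £23.50 + £36.93 = £485.56
Net pay: £3,357.00 − £485.56 = £2,871.44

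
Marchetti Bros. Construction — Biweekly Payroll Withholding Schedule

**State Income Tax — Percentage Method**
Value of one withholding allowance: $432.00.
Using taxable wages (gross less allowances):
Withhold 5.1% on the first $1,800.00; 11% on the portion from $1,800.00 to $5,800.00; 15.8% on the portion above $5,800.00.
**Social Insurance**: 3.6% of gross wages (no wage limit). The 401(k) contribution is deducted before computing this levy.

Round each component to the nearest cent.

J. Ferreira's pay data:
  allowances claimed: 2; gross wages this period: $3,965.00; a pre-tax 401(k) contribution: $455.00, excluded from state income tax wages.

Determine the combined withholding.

$311.22

State Income Tax: taxable = $3,965.00 − $455.00 − 2×$432.00 = $2,646.00
  $91.80 + 11% × ($2,646.00 − $1,800.00) = $91.80 + 11% × $846.00 = $184.86
Social Insurance: 3.6% × $3,510.00 = $126.36
Total: $184.86 + $126.36 = $311.22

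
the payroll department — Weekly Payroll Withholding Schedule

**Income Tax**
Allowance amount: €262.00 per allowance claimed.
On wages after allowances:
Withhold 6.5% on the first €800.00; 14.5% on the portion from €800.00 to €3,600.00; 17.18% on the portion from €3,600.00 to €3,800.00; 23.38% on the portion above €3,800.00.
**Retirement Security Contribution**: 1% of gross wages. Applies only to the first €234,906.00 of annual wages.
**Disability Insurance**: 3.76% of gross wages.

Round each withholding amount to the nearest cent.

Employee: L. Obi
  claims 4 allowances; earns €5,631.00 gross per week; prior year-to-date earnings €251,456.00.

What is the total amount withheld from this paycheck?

€887.16

Income Tax: taxable = €5,631.00 − 4×€262.00 = €4,583.00
  €492.36 + 23.38% × (€4,583.00 − €3,800.00) = €492.36 + 23.38% × €783.00 = €675.43
Retirement Security Contribution: YTD €251,456.00 ≥ cap €234,906.00 → €0.00
Disability Insurance: 3.76% × €5,631.00 = €211.73
Total: €675.43 + €0.00 + €211.73 = €887.16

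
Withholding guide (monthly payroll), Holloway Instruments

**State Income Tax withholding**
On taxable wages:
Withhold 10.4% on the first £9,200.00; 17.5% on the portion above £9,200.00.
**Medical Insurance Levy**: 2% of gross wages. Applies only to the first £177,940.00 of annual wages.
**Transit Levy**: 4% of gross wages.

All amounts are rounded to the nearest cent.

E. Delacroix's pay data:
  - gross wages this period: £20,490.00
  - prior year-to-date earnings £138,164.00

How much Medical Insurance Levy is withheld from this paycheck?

£409.80

Medical Insurance Levy: 2% × £20,490.00 = £409.80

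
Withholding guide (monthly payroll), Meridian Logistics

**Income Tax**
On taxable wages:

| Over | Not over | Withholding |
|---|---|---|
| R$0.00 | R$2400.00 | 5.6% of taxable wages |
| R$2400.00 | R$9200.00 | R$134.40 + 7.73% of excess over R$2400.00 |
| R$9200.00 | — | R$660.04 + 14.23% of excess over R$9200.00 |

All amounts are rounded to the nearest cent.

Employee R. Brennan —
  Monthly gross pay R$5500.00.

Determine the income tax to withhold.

Income Tax: taxable = R$5500.00
  R$134.40 + 7.73% × (R$5500.00 − R$2400.00) = R$134.40 + 7.73% × R$3100.00 = R$374.03

R$374.03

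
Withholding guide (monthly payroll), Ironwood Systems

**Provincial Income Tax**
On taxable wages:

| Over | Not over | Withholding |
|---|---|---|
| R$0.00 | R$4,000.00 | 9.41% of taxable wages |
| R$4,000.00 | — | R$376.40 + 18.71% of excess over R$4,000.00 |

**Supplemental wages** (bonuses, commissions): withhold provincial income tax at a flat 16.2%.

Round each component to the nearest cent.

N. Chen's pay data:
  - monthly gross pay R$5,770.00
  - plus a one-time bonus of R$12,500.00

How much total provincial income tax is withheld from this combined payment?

R$2,732.57

Provincial Income Tax: taxable = R$5,770.00
  R$376.40 + 18.71% × (R$5,770.00 − R$4,000.00) = R$376.40 + 18.71% × R$1,770.00 = R$707.57
Supplemental (16.2% flat on bonus): 16.2% × R$12,500.00 = R$2,025.00
Total provincial income tax: R$707.57 + R$2,025.00 = R$2,732.57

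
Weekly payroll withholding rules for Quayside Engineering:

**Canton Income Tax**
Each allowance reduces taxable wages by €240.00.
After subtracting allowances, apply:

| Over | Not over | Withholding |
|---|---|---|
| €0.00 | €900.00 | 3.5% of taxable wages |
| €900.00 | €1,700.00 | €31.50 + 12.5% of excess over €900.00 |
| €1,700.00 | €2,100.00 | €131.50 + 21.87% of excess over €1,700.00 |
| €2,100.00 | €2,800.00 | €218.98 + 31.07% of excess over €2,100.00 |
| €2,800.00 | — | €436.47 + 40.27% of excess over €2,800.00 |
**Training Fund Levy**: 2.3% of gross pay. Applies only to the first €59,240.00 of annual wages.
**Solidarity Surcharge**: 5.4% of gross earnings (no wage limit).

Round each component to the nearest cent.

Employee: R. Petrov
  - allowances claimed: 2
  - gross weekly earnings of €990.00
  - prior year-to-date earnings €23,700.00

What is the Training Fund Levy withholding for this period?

€22.77

Training Fund Levy: 2.3% × €990.00 = €22.77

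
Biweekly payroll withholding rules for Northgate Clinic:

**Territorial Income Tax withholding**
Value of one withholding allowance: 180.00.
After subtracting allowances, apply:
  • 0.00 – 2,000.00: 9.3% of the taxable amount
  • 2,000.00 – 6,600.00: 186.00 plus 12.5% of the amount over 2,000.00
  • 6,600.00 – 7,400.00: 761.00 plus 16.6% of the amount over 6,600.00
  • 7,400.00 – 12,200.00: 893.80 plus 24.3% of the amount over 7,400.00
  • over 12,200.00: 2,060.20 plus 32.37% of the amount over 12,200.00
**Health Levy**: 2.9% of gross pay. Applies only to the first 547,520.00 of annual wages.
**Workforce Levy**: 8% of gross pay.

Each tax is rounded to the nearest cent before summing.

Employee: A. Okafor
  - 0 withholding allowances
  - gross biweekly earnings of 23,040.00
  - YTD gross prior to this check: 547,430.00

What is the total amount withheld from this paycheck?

Territorial Income Tax: taxable = 23,040.00
  2,060.20 + 32.37% × (23,040.00 − 12,200.00) = 2,060.20 + 32.37% × 10,840.00 = 5,569.11
Health Levy: cap 547,520.00 − YTD 547,430.00 = 90.00 subject; 2.9% × 90.00 = 2.61
Workforce Levy: 8% × 23,040.00 = 1,843.20
Total: 5,569.11 + 2.61 + 1,843.20 = 7,414.92

7,414.92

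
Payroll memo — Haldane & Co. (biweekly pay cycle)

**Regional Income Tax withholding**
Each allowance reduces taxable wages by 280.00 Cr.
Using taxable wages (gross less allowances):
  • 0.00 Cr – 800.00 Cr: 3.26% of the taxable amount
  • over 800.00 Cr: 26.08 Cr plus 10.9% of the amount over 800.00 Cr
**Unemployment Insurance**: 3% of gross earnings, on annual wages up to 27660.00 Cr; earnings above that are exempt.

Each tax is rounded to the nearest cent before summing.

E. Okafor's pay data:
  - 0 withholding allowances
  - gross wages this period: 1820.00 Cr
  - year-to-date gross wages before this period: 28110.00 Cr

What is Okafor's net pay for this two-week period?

Regional Income Tax: taxable = 1820.00 Cr
  26.08 Cr + 10.9% × (1820.00 Cr − 800.00 Cr) = 26.08 Cr + 10.9% × 1020.00 Cr = 137.26 Cr
Unemployment Insurance: YTD 28110.00 Cr ≥ cap 27660.00 Cr → 0.00 Cr
Total withheld: 137.26 Cr + 0.00 Cr = 137.26 Cr
Net pay: 1820.00 Cr − 137.26 Cr = 1682.74 Cr

1682.74 Cr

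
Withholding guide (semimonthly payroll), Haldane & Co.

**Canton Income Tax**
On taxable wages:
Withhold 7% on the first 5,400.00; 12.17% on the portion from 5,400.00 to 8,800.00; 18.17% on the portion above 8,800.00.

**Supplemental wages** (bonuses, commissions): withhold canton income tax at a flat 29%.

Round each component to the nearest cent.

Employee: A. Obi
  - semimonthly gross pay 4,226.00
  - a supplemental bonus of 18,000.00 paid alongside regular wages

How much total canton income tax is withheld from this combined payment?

Canton Income Tax: taxable = 4,226.00
  7% × 4,226.00 = 295.82
Supplemental (29% flat on bonus): 29% × 18,000.00 = 5,220.00
Total canton income tax: 295.82 + 5,220.00 = 5,515.82

5,515.82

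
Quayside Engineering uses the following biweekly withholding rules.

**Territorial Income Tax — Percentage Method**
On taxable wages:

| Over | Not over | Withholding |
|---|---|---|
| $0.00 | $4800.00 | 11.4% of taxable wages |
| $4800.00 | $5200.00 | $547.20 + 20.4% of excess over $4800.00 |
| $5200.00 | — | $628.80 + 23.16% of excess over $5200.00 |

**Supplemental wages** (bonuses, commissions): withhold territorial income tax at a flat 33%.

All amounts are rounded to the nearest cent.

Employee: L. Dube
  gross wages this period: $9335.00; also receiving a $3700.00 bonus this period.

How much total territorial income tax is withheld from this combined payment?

Territorial Income Tax: taxable = $9335.00
  $628.80 + 23.16% × ($9335.00 − $5200.00) = $628.80 + 23.16% × $4135.00 = $1586.47
Supplemental (33% flat on bonus): 33% × $3700.00 = $1221.00
Total territorial income tax: $1586.47 + $1221.00 = $2807.47

$2807.47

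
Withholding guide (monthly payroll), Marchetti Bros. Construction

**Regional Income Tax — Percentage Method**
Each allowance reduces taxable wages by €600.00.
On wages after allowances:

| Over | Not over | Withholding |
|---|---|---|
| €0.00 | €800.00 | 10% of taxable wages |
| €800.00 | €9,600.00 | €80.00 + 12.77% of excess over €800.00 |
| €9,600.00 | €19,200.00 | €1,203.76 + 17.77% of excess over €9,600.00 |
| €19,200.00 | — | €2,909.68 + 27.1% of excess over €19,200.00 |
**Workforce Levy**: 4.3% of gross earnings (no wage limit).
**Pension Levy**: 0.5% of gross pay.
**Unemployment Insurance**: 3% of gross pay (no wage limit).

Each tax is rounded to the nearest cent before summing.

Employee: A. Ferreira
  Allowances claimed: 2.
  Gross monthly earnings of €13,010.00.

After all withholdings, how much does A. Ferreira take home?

Regional Income Tax: taxable = €13,010.00 − 2×€600.00 = €11,810.00
  €1,203.76 + 17.77% × (€11,810.00 − €9,600.00) = €1,203.76 + 17.77% × €2,210.00 = €1,596.48
Workforce Levy: 4.3% × €13,010.00 = €559.43
Pension Levy: 0.5% × €13,010.00 = €65.05
Unemployment Insurance: 3% × €13,010.00 = €390.30
Total withheld: €1,596.48 + €559.43 + €65.05 + €390.30 = €2,611.26
Net pay: €13,010.00 − €2,611.26 = €10,398.74

€10,398.74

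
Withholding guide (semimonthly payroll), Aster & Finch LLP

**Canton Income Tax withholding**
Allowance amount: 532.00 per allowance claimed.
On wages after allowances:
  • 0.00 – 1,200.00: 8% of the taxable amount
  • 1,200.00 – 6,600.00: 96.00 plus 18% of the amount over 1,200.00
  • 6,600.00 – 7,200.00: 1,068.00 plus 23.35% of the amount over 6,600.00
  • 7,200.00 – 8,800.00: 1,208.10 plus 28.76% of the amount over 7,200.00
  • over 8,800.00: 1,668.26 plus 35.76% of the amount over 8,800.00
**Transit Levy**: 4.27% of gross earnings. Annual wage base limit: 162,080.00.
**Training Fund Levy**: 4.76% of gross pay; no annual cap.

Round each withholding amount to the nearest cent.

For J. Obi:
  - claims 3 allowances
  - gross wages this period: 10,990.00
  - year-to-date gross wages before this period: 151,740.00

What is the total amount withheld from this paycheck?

Canton Income Tax: taxable = 10,990.00 − 3×532.00 = 9,394.00
  1,668.26 + 35.76% × (9,394.00 − 8,800.00) = 1,668.26 + 35.76% × 594.00 = 1,880.67
Transit Levy: cap 162,080.00 − YTD 151,740.00 = 10,340.00 subject; 4.27% × 10,340.00 = 441.52
Training Fund Levy: 4.76% × 10,990.00 = 523.12
Total: 1,880.67 + 441.52 + 523.12 = 2,845.31

2,845.31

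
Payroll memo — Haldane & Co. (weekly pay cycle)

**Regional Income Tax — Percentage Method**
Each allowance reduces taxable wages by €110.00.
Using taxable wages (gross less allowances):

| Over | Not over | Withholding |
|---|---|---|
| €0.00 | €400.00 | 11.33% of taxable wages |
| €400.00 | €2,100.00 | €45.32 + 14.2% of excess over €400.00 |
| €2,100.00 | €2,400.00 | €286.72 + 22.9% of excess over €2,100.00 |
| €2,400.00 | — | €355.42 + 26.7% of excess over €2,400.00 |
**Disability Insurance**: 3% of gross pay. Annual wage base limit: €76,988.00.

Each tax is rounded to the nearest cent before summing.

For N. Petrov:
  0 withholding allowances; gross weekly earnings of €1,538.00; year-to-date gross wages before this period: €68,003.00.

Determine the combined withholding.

€253.06

Regional Income Tax: taxable = €1,538.00
  €45.32 + 14.2% × (€1,538.00 − €400.00) = €45.32 + 14.2% × €1,138.00 = €206.92
Disability Insurance: 3% × €1,538.00 = €46.14
Total: €206.92 + €46.14 = €253.06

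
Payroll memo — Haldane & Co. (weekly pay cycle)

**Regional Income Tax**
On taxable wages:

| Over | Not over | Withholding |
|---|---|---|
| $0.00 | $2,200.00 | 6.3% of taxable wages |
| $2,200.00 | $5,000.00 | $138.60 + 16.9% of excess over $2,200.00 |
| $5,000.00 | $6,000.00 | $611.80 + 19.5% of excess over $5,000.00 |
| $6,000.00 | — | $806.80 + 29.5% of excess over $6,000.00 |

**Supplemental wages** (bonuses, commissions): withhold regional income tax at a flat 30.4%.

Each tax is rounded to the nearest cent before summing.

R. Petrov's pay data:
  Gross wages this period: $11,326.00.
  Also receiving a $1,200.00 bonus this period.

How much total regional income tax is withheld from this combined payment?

Regional Income Tax: taxable = $11,326.00
  $806.80 + 29.5% × ($11,326.00 − $6,000.00) = $806.80 + 29.5% × $5,326.00 = $2,377.97
Supplemental (30.4% flat on bonus): 30.4% × $1,200.00 = $364.80
Total regional income tax: $2,377.97 + $364.80 = $2,742.77

$2,742.77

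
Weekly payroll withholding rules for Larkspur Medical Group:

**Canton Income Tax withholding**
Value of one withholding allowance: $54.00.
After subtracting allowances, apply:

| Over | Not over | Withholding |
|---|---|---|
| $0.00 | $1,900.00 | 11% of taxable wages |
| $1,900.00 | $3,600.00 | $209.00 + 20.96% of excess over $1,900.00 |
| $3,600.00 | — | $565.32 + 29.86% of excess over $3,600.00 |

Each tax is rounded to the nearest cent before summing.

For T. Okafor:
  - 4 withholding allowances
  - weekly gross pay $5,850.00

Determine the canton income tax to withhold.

Canton Income Tax: taxable = $5,850.00 − 4×$54.00 = $5,634.00
  $565.32 + 29.86% × ($5,634.00 − $3,600.00) = $565.32 + 29.86% × $2,034.00 = $1,172.67

$1,172.67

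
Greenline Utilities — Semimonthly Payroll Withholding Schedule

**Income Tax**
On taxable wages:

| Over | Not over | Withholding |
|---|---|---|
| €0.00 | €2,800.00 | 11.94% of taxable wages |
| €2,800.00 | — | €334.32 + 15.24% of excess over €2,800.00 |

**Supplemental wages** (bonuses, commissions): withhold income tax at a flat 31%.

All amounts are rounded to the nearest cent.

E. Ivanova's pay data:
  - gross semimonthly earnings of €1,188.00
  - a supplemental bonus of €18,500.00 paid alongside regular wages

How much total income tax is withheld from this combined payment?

Income Tax: taxable = €1,188.00
  11.94% × €1,188.00 = €141.85
Supplemental (31% flat on bonus): 31% × €18,500.00 = €5,735.00
Total income tax: €141.85 + €5,735.00 = €5,876.85

€5,876.85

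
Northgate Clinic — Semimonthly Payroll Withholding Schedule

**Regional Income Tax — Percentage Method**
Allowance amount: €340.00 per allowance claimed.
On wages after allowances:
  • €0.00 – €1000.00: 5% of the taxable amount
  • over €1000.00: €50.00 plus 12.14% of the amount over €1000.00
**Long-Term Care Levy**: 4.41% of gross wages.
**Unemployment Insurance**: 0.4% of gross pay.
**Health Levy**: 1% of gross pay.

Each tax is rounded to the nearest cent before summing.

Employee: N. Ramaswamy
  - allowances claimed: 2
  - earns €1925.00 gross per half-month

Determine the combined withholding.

€191.58

Regional Income Tax: taxable = €1925.00 − 2×€340.00 = €1245.00
  €50.00 + 12.14% × (€1245.00 − €1000.00) = €50.00 + 12.14% × €245.00 = €79.74
Long-Term Care Levy: 4.41% × €1925.00 = €84.89
Unemployment Insurance: 0.4% × €1925.00 = €7.70
Health Levy: 1% × €1925.00 = €19.25
Total: €79.74 + €84.89 + €7.70 + €19.25 = €191.58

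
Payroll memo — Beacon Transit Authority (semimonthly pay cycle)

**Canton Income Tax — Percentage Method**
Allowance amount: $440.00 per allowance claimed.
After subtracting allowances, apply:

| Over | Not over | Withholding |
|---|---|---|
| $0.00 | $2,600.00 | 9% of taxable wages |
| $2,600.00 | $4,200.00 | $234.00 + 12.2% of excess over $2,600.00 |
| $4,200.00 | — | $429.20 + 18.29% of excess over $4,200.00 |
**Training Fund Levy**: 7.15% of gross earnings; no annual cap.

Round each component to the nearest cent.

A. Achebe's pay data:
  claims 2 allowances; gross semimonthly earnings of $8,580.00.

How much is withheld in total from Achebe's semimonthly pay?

$1,682.82

Canton Income Tax: taxable = $8,580.00 − 2×$440.00 = $7,700.00
  $429.20 + 18.29% × ($7,700.00 − $4,200.00) = $429.20 + 18.29% × $3,500.00 = $1,069.35
Training Fund Levy: 7.15% × $8,580.00 = $613.47
Total: $1,069.35 + $613.47 = $1,682.82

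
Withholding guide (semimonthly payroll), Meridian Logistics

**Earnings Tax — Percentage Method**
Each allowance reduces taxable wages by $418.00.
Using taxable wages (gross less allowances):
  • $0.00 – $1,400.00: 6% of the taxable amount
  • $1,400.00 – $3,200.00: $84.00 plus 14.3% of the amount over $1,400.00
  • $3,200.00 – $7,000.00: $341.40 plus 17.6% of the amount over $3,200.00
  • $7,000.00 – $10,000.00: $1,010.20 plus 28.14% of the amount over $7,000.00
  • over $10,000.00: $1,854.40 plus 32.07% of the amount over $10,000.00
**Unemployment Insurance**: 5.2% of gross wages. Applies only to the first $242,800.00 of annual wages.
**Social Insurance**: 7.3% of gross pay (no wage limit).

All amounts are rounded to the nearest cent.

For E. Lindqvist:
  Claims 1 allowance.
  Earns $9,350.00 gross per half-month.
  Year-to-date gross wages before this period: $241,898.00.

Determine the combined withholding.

$2,283.31

Earnings Tax: taxable = $9,350.00 − 1×$418.00 = $8,932.00
  $1,010.20 + 28.14% × ($8,932.00 − $7,000.00) = $1,010.20 + 28.14% × $1,932.00 = $1,553.86
Unemployment Insurance: cap $242,800.00 − YTD $241,898.00 = $902.00 subject; 5.2% × $902.00 = $46.90
Social Insurance: 7.3% × $9,350.00 = $682.55
Total: $1,553.86 + $46.90 + $682.55 = $2,283.31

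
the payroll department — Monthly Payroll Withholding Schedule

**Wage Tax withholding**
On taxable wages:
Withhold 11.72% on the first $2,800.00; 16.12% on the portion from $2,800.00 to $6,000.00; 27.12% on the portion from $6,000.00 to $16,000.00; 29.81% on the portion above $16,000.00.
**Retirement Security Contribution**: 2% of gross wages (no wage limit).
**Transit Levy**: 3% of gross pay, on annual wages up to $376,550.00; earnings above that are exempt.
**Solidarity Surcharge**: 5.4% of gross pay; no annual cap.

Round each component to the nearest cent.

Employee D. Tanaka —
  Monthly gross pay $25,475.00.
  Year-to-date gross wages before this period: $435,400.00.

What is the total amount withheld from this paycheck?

$8,265.65

Wage Tax: taxable = $25,475.00
  $3,556.00 + 29.81% × ($25,475.00 − $16,000.00) = $3,556.00 + 29.81% × $9,475.00 = $6,380.50
Retirement Security Contribution: 2% × $25,475.00 = $509.50
Transit Levy: YTD $435,400.00 ≥ cap $376,550.00 → $0.00
Solidarity Surcharge: 5.4% × $25,475.00 = $1,375.65
Total: $6,380.50 + $509.50 + $0.00 + $1,375.65 = $8,265.65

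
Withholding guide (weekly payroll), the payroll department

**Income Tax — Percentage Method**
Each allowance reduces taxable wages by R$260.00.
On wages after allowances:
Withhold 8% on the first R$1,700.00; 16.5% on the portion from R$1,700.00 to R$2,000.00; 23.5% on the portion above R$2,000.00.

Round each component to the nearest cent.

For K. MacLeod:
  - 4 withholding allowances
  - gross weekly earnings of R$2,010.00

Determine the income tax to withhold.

R$77.60

Income Tax: taxable = R$2,010.00 − 4×R$260.00 = R$970.00
  8% × R$970.00 = R$77.60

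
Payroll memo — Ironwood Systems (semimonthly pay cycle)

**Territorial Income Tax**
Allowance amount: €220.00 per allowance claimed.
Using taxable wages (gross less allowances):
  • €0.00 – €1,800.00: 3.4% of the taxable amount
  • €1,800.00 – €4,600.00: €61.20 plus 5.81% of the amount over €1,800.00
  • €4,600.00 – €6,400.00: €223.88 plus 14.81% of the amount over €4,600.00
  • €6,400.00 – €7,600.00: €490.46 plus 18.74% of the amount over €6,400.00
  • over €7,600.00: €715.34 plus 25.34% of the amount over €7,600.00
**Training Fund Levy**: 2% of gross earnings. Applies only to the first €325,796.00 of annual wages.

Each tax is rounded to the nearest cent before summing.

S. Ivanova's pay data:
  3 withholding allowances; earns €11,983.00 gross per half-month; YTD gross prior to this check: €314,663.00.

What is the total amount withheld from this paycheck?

Territorial Income Tax: taxable = €11,983.00 − 3×€220.00 = €11,323.00
  €715.34 + 25.34% × (€11,323.00 − €7,600.00) = €715.34 + 25.34% × €3,723.00 = €1,658.75
Training Fund Levy: cap €325,796.00 − YTD €314,663.00 = €11,133.00 subject; 2% × €11,133.00 = €222.66
Total: €1,658.75 + €222.66 = €1,881.41

€1,881.41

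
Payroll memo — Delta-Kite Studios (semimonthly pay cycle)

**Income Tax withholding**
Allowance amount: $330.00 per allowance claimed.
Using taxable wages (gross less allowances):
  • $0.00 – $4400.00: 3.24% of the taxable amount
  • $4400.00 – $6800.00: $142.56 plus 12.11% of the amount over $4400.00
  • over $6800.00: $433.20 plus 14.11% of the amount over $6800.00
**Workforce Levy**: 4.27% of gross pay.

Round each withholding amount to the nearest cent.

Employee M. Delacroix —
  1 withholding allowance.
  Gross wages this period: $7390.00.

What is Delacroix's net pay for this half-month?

Income Tax: taxable = $7390.00 − 1×$330.00 = $7060.00
  $433.20 + 14.11% × ($7060.00 − $6800.00) = $433.20 + 14.11% × $260.00 = $469.89
Workforce Levy: 4.27% × $7390.00 = $315.55
Total withheld: $469.89 + $315.55 = $785.44
Net pay: $7390.00 − $785.44 = $6604.56

$6604.56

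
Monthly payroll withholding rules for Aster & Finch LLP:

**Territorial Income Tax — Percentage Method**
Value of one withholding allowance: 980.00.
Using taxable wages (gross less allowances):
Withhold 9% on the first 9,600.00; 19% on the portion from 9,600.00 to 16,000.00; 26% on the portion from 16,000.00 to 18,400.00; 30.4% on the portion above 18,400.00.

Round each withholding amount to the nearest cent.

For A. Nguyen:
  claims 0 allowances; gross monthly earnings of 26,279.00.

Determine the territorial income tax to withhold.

5,099.22

Territorial Income Tax: taxable = 26,279.00
  2,704.00 + 30.4% × (26,279.00 − 18,400.00) = 2,704.00 + 30.4% × 7,879.00 = 5,099.22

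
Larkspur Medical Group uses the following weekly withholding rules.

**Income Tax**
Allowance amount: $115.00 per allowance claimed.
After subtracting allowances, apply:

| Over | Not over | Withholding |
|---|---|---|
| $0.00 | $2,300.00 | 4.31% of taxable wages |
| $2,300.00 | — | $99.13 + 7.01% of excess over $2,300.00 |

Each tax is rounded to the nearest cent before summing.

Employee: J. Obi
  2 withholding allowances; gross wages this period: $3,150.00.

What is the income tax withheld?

$142.59

Income Tax: taxable = $3,150.00 − 2×$115.00 = $2,920.00
  $99.13 + 7.01% × ($2,920.00 − $2,300.00) = $99.13 + 7.01% × $620.00 = $142.59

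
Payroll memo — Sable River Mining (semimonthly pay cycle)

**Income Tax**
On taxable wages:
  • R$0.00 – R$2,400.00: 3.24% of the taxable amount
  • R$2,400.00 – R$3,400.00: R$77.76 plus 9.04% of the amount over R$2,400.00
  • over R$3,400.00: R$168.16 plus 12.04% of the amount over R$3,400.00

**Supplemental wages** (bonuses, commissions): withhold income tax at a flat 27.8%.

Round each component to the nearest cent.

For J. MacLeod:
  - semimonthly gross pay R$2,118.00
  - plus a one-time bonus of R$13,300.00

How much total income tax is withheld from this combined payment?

Income Tax: taxable = R$2,118.00
  3.24% × R$2,118.00 = R$68.62
Supplemental (27.8% flat on bonus): 27.8% × R$13,300.00 = R$3,697.40
Total income tax: R$68.62 + R$3,697.40 = R$3,766.02

R$3,766.02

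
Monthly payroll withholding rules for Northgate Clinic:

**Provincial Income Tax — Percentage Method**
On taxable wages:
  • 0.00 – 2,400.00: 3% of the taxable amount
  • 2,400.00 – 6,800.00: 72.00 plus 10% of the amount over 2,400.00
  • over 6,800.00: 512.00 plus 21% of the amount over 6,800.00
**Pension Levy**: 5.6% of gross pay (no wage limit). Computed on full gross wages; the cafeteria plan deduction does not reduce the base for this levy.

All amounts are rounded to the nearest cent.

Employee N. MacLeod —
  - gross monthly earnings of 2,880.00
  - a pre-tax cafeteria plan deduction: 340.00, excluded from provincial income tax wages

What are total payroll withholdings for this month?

247.28

Provincial Income Tax: taxable = 2,880.00 − 340.00 = 2,540.00
  72.00 + 10% × (2,540.00 − 2,400.00) = 72.00 + 10% × 140.00 = 86.00
Pension Levy: 5.6% × 2,880.00 = 161.28
Total: 86.00 + 161.28 = 247.28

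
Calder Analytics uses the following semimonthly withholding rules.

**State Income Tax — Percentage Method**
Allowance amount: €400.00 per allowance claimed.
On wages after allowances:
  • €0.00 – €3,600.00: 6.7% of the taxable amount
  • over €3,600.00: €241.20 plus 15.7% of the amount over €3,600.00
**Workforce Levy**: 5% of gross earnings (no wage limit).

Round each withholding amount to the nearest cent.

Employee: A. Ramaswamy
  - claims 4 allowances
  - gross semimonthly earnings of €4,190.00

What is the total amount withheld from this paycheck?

State Income Tax: taxable = €4,190.00 − 4×€400.00 = €2,590.00
  6.7% × €2,590.00 = €173.53
Workforce Levy: 5% × €4,190.00 = €209.50
Total: €173.53 + €209.50 = €383.03

€383.03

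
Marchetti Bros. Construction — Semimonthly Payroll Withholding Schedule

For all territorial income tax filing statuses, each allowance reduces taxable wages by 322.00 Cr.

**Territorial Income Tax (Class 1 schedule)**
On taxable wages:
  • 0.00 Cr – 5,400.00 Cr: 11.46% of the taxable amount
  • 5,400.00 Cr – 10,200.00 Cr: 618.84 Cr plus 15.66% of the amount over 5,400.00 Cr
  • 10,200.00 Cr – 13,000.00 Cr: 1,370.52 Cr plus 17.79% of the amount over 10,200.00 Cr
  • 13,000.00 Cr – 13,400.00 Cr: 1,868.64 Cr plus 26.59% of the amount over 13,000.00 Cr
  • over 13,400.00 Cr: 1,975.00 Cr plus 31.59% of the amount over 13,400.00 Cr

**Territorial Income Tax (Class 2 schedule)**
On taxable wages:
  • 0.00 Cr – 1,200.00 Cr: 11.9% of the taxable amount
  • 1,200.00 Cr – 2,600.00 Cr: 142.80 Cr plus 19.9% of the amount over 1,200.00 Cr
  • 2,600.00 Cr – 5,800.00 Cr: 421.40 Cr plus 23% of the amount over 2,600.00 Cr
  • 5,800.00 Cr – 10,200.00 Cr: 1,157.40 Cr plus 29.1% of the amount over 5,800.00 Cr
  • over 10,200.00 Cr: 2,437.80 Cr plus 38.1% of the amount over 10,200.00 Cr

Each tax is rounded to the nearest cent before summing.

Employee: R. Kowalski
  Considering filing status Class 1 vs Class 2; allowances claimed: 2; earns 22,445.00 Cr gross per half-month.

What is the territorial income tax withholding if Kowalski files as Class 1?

Territorial Income Tax (Class 1): taxable = 22,445.00 Cr − 2×322.00 Cr = 21,801.00 Cr
  1,975.00 Cr + 31.59% × (21,801.00 Cr − 13,400.00 Cr) = 1,975.00 Cr + 31.59% × 8,401.00 Cr = 4,628.88 Cr

4,628.88 Cr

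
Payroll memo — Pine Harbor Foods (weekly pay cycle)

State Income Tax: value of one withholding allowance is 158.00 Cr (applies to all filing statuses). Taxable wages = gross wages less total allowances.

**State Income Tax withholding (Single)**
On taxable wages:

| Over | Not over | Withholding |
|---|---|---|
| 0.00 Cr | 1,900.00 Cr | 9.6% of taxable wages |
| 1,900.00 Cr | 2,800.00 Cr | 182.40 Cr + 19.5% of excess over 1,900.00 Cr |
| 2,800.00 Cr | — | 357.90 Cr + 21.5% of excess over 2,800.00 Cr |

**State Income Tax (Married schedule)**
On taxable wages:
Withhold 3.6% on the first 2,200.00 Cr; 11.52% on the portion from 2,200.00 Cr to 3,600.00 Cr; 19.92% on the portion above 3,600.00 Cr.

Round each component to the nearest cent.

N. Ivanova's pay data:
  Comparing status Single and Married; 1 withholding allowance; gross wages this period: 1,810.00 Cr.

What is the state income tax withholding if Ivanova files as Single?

158.59 Cr

State Income Tax (Single): taxable = 1,810.00 Cr − 1×158.00 Cr = 1,652.00 Cr
  9.6% × 1,652.00 Cr = 158.59 Cr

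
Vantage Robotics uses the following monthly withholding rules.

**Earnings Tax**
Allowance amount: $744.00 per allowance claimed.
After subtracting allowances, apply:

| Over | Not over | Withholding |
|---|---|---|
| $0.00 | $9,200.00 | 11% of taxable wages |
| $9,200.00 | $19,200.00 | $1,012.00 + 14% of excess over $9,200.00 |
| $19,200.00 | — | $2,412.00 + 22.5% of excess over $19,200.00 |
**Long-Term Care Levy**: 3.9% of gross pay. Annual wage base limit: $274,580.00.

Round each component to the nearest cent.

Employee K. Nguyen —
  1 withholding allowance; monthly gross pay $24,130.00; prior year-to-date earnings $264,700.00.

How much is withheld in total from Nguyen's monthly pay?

Earnings Tax: taxable = $24,130.00 − 1×$744.00 = $23,386.00
  $2,412.00 + 22.5% × ($23,386.00 − $19,200.00) = $2,412.00 + 22.5% × $4,186.00 = $3,353.85
Long-Term Care Levy: cap $274,580.00 − YTD $264,700.00 = $9,880.00 subject; 3.9% × $9,880.00 = $385.32
Total: $3,353.85 + $385.32 = $3,739.17

$3,739.17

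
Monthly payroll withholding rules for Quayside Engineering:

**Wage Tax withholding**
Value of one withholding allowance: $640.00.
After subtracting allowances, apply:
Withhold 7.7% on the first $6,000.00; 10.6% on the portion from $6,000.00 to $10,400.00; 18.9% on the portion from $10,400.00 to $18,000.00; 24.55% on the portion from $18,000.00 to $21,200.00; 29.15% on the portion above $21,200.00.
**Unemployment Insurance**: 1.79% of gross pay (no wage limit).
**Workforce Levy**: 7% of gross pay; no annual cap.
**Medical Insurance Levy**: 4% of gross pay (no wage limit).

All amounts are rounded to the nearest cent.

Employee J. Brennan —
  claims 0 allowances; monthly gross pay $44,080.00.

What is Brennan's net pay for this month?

$28,622.25

Wage Tax: taxable = $44,080.00
  $3,150.40 + 29.15% × ($44,080.00 − $21,200.00) = $3,150.40 + 29.15% × $22,880.00 = $9,819.92
Unemployment Insurance: 1.79% × $44,080.00 = $789.03
Workforce Levy: 7% × $44,080.00 = $3,085.60
Medical Insurance Levy: 4% × $44,080.00 = $1,763.20
Total withheld: $9,819.92 + $789.03 + $3,085.60 + $1,763.20 = $15,457.75
Net pay: $44,080.00 − $15,457.75 = $28,622.25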